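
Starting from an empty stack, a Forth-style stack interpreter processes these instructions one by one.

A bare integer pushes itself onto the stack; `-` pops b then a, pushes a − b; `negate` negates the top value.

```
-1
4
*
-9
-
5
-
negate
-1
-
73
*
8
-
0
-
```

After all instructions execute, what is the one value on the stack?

-1     → [-1]
4      → [-1, 4]
*      → [-4]
-9     → [-4, -9]
-      → [5]
5      → [5, 5]
-      → [0]
negate → [0]
-1     → [0, -1]
-      → [1]
73     → [1, 73]
*      → [73]
8      → [73, 8]
-      → [65]
0      → [65, 0]
-      → [65]

65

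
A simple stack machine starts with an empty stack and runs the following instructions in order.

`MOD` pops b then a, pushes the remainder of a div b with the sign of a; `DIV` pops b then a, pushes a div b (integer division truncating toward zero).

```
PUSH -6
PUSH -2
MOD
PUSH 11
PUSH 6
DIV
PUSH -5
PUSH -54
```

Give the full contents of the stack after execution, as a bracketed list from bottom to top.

[0, 1, -5, -54]

PUSH -6   -6
PUSH -2   -6 -2
MOD       0
PUSH 11   0 11
PUSH 6    0 11 6
DIV       0 1
PUSH -5   0 1 -5
PUSH -54  0 1 -5 -54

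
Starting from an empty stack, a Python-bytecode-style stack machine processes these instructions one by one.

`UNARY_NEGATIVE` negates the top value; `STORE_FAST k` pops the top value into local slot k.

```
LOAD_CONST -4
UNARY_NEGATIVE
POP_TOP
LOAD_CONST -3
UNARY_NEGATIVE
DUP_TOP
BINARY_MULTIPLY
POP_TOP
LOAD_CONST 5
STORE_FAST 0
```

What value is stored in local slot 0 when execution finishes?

LOAD_CONST -4    -4
UNARY_NEGATIVE   4
POP_TOP          (empty)
LOAD_CONST -3    -3
UNARY_NEGATIVE   3
DUP_TOP          3 3
BINARY_MULTIPLY  9
POP_TOP          (empty)
LOAD_CONST 5     5
STORE_FAST 0     (empty)

5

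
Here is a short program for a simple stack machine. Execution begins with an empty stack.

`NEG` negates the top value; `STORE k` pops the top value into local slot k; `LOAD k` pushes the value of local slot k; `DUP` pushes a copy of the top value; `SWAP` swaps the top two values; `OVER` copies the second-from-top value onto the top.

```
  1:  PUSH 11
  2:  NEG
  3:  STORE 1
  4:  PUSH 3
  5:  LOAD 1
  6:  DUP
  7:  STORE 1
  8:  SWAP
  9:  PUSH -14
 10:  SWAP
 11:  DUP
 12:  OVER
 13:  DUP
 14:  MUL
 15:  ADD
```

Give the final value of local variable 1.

PUSH 11  : 11
NEG      : -11
STORE 1  : (empty)
PUSH 3   : 3
LOAD 1   : 3 -11
DUP      : 3 -11 -11
STORE 1  : 3 -11
SWAP     : -11 3
PUSH -14 : -11 3 -14
SWAP     : -11 -14 3
DUP      : -11 -14 3 3
OVER     : -11 -14 3 3 3
DUP      : -11 -14 3 3 3 3
MUL      : -11 -14 3 3 9
ADD      : -11 -14 3 12

-11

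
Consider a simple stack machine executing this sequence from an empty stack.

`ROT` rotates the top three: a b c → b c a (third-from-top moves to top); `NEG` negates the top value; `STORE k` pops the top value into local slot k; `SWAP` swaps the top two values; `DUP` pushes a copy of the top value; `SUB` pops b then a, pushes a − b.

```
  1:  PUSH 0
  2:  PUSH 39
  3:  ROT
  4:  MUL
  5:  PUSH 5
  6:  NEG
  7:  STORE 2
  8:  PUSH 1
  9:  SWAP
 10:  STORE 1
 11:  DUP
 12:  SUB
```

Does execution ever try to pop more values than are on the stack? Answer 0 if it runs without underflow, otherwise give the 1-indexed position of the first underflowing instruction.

3

PUSH 0  : [0]
PUSH 39 : [0, 39]
ROT  — needs 3 operands, stack has 2 → underflow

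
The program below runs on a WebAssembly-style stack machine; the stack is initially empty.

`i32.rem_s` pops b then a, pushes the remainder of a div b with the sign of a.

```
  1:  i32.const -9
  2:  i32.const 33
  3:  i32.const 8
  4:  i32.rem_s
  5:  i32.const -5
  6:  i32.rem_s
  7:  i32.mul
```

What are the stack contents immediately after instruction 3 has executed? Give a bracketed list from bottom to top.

[-9, 33, 8]

i32.const -9 : [-9]
i32.const 33 : [-9, 33]
i32.const 8  : [-9, 33, 8]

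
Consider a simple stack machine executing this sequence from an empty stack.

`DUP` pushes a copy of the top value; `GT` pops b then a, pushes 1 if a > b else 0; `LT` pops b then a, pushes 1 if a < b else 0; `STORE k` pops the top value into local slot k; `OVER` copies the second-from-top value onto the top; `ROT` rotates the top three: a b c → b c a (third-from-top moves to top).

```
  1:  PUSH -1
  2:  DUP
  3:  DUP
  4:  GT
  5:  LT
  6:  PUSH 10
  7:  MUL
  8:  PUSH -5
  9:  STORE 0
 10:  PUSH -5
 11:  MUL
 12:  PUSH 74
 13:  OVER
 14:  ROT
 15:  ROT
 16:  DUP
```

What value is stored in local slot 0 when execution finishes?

PUSH -1 : [-1]
DUP     : [-1, -1]
DUP     : [-1, -1, -1]
GT      : [-1, 0]
LT      : [1]
PUSH 10 : [1, 10]
MUL     : [10]
PUSH -5 : [10, -5]
STORE 0 : [10]
PUSH -5 : [10, -5]
MUL     : [-50]
PUSH 74 : [-50, 74]
OVER    : [-50, 74, -50]
ROT     : [74, -50, -50]
ROT     : [-50, -50, 74]
DUP     : [-50, -50, 74, 74]

-5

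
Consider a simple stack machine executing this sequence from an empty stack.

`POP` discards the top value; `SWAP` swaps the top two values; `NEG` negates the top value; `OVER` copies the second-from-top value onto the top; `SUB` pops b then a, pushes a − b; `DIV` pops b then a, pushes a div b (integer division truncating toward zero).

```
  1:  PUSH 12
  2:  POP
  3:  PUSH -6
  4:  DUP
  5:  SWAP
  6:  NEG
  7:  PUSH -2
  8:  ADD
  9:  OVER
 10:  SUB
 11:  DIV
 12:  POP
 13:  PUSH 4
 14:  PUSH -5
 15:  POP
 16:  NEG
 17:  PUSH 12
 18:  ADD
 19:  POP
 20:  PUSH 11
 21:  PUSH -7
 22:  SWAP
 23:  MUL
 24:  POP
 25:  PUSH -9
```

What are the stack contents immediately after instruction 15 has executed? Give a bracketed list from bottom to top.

[4]

PUSH 12  12
POP      (empty)
PUSH -6  -6
DUP      -6 -6
SWAP     -6 -6
NEG      -6 6
PUSH -2  -6 6 -2
ADD      -6 4
OVER     -6 4 -6
SUB      -6 10
DIV      0
POP      (empty)
PUSH 4   4
PUSH -5  4 -5
POP      4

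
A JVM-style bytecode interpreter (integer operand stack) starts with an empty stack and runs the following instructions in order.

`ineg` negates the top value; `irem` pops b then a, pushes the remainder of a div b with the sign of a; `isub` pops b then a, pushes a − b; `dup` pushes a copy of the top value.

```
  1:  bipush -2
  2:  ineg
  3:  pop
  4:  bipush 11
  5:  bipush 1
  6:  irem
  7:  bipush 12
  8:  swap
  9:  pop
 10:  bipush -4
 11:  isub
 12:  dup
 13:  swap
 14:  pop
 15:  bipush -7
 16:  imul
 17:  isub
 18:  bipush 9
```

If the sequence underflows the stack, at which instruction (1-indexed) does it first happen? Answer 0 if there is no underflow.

17

bipush -2  [-2]
ineg       [2]
pop        []
bipush 11  [11]
bipush 1   [11, 1]
irem       [0]
bipush 12  [0, 12]
swap       [12, 0]
pop        [12]
bipush -4  [12, -4]
isub       [16]
dup        [16, 16]
swap       [16, 16]
pop        [16]
bipush -7  [16, -7]
imul       [-112]
isub  — needs 2 operands, stack has 1 → underflow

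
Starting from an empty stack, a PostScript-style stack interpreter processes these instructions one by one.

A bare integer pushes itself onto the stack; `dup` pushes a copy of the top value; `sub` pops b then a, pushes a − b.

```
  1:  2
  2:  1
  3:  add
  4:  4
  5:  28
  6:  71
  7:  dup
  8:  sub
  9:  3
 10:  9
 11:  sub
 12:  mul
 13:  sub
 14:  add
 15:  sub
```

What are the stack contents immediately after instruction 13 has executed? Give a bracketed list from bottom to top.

2   → 2
1   → 2 1
add → 3
4   → 3 4
28  → 3 4 28
71  → 3 4 28 71
dup → 3 4 28 71 71
sub → 3 4 28 0
3   → 3 4 28 0 3
9   → 3 4 28 0 3 9
sub → 3 4 28 0 -6
mul → 3 4 28 0
sub → 3 4 28

[3, 4, 28]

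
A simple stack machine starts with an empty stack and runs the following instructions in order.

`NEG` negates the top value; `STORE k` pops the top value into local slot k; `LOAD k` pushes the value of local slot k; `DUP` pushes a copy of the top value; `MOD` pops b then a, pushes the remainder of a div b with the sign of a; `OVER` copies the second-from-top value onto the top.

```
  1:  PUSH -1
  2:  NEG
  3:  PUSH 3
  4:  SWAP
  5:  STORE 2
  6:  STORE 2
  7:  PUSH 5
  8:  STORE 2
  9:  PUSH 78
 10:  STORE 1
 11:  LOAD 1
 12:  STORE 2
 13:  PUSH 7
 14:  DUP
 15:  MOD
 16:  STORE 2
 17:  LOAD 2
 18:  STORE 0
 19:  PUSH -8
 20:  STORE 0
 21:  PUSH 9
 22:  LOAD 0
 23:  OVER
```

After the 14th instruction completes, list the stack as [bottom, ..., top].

PUSH -1 → [-1]
NEG     → [1]
PUSH 3  → [1, 3]
SWAP    → [3, 1]
STORE 2 → [3]
STORE 2 → []
PUSH 5  → [5]
STORE 2 → []
PUSH 78 → [78]
STORE 1 → []
LOAD 1  → [78]
STORE 2 → []
PUSH 7  → [7]
DUP     → [7, 7]

[7, 7]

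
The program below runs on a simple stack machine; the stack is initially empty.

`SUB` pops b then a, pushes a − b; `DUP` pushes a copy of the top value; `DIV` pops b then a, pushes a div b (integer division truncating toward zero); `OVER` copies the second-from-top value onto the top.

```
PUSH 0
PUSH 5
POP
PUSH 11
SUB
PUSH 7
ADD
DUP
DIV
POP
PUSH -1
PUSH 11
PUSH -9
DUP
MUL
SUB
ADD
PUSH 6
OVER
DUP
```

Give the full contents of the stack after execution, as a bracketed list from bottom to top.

[-71, 6, -71, -71]

PUSH 0  → [0]
PUSH 5  → [0, 5]
POP     → [0]
PUSH 11 → [0, 11]
SUB     → [-11]
PUSH 7  → [-11, 7]
ADD     → [-4]
DUP     → [-4, -4]
DIV     → [1]
POP     → []
PUSH -1 → [-1]
PUSH 11 → [-1, 11]
PUSH -9 → [-1, 11, -9]
DUP     → [-1, 11, -9, -9]
MUL     → [-1, 11, 81]
SUB     → [-1, -70]
ADD     → [-71]
PUSH 6  → [-71, 6]
OVER    → [-71, 6, -71]
DUP     → [-71, 6, -71, -71]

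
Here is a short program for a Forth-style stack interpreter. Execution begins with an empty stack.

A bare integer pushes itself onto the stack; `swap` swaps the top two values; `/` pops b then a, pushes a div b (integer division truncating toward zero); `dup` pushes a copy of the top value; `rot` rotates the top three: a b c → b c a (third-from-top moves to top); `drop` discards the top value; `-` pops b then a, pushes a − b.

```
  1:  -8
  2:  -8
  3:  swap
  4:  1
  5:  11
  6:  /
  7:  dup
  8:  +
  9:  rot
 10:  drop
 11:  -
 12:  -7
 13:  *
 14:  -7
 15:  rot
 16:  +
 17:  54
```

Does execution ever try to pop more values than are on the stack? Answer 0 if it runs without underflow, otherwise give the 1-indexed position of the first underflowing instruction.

-8   → -8
-8   → -8 -8
swap → -8 -8
1    → -8 -8 1
11   → -8 -8 1 11
/    → -8 -8 0
dup  → -8 -8 0 0
+    → -8 -8 0
rot  → -8 0 -8
drop → -8 0
-    → -8
-7   → -8 -7
*    → 56
-7   → 56 -7
rot  — needs 3 operands, stack has 2 → underflow

15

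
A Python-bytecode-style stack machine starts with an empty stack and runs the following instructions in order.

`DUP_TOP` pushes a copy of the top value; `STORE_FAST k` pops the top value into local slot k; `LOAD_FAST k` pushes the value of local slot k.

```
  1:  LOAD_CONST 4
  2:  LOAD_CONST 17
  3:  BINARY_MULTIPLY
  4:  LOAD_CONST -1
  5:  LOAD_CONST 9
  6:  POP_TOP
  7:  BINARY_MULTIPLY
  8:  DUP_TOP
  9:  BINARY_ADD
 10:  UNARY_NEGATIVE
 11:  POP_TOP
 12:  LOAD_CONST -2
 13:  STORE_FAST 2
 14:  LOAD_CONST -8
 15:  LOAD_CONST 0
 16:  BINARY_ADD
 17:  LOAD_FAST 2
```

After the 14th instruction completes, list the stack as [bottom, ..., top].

LOAD_CONST 4    : 4
LOAD_CONST 17   : 4 17
BINARY_MULTIPLY : 68
LOAD_CONST -1   : 68 -1
LOAD_CONST 9    : 68 -1 9
POP_TOP         : 68 -1
BINARY_MULTIPLY : -68
DUP_TOP         : -68 -68
BINARY_ADD      : -136
UNARY_NEGATIVE  : 136
POP_TOP         : (empty)
LOAD_CONST -2   : -2
STORE_FAST 2    : (empty)
LOAD_CONST -8   : -8

[-8]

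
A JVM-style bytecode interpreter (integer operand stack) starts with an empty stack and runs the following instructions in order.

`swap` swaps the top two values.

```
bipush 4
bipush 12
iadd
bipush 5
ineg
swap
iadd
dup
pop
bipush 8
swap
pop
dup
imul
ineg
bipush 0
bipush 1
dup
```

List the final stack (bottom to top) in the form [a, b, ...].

[-64, 0, 1, 1]

bipush 4  : [4]
bipush 12 : [4, 12]
iadd      : [16]
bipush 5  : [16, 5]
ineg      : [16, -5]
swap      : [-5, 16]
iadd      : [11]
dup       : [11, 11]
pop       : [11]
bipush 8  : [11, 8]
swap      : [8, 11]
pop       : [8]
dup       : [8, 8]
imul      : [64]
ineg      : [-64]
bipush 0  : [-64, 0]
bipush 1  : [-64, 0, 1]
dup       : [-64, 0, 1, 1]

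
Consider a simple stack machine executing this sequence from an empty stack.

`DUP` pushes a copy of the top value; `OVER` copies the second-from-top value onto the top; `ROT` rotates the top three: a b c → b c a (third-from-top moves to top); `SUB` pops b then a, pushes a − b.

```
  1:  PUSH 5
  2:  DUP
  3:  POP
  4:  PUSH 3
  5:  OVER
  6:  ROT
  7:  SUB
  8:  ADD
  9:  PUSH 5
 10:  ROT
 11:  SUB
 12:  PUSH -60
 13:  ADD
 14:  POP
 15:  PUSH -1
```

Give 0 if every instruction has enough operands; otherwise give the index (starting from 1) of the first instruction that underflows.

PUSH 5 : 5
DUP    : 5 5
POP    : 5
PUSH 3 : 5 3
OVER   : 5 3 5
ROT    : 3 5 5
SUB    : 3 0
ADD    : 3
PUSH 5 : 3 5
ROT  — needs 3 operands, stack has 2 → underflow

10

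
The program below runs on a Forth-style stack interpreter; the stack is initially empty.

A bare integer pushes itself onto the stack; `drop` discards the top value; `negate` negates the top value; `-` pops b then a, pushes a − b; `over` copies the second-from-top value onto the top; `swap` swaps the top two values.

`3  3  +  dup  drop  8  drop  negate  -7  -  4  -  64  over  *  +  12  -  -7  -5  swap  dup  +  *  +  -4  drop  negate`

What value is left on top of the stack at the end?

137

3      → 3
3      → 3 3
+      → 6
dup    → 6 6
drop   → 6
8      → 6 8
drop   → 6
negate → -6
-7     → -6 -7
-      → 1
4      → 1 4
-      → -3
64     → -3 64
over   → -3 64 -3
*      → -3 -192
+      → -195
12     → -195 12
-      → -207
-7     → -207 -7
-5     → -207 -7 -5
swap   → -207 -5 -7
dup    → -207 -5 -7 -7
+      → -207 -5 -14
*      → -207 70
+      → -137
-4     → -137 -4
drop   → -137
negate → 137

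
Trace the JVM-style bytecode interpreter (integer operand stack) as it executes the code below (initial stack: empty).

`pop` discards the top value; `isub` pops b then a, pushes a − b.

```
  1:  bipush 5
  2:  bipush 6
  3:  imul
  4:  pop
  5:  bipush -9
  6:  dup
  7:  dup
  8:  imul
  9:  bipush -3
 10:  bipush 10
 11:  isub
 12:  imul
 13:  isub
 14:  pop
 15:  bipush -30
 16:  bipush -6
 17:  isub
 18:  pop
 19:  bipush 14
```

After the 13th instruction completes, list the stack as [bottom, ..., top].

bipush 5   [5]
bipush 6   [5, 6]
imul       [30]
pop        []
bipush -9  [-9]
dup        [-9, -9]
dup        [-9, -9, -9]
imul       [-9, 81]
bipush -3  [-9, 81, -3]
bipush 10  [-9, 81, -3, 10]
isub       [-9, 81, -13]
imul       [-9, -1053]
isub       [1044]

[1044]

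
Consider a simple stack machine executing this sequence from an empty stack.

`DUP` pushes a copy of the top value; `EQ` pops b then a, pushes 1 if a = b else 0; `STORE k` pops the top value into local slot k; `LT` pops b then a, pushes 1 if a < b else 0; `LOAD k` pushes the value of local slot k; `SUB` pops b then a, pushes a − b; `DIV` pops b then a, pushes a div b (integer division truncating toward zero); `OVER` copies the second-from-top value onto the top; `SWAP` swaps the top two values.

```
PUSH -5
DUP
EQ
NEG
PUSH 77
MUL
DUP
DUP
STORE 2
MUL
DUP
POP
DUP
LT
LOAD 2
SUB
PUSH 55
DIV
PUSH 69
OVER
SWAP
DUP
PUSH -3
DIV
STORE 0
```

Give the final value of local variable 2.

-77

PUSH -5 : [-5]
DUP     : [-5, -5]
EQ      : [1]
NEG     : [-1]
PUSH 77 : [-1, 77]
MUL     : [-77]
DUP     : [-77, -77]
DUP     : [-77, -77, -77]
STORE 2 : [-77, -77]
MUL     : [5929]
DUP     : [5929, 5929]
POP     : [5929]
DUP     : [5929, 5929]
LT      : [0]
LOAD 2  : [0, -77]
SUB     : [77]
PUSH 55 : [77, 55]
DIV     : [1]
PUSH 69 : [1, 69]
OVER    : [1, 69, 1]
SWAP    : [1, 1, 69]
DUP     : [1, 1, 69, 69]
PUSH -3 : [1, 1, 69, 69, -3]
DIV     : [1, 1, 69, -23]
STORE 0 : [1, 1, 69]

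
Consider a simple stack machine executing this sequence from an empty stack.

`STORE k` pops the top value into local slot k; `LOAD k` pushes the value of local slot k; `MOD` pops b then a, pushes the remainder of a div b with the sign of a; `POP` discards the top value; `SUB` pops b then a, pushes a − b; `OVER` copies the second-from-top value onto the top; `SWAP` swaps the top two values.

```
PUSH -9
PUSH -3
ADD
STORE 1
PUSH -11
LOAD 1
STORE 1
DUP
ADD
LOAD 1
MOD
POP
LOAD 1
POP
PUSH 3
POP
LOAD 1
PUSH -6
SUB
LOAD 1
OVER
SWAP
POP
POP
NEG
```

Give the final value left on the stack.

PUSH -9  : [-9]
PUSH -3  : [-9, -3]
ADD      : [-12]
STORE 1  : []
PUSH -11 : [-11]
LOAD 1   : [-11, -12]
STORE 1  : [-11]
DUP      : [-11, -11]
ADD      : [-22]
LOAD 1   : [-22, -12]
MOD      : [-10]
POP      : []
LOAD 1   : [-12]
POP      : []
PUSH 3   : [3]
POP      : []
LOAD 1   : [-12]
PUSH -6  : [-12, -6]
SUB      : [-6]
LOAD 1   : [-6, -12]
OVER     : [-6, -12, -6]
SWAP     : [-6, -6, -12]
POP      : [-6, -6]
POP      : [-6]
NEG      : [6]

6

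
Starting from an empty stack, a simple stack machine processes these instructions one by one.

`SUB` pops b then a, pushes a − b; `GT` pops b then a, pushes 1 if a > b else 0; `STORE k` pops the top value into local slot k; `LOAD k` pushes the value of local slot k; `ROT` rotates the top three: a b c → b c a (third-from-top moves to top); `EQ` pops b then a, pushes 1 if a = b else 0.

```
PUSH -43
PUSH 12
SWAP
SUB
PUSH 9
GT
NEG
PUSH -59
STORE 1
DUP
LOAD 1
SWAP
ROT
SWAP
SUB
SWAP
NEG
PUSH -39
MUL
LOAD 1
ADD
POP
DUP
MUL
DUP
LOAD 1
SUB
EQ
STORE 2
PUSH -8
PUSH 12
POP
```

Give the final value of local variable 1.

-59

PUSH -43  [-43]
PUSH 12   [-43, 12]
SWAP      [12, -43]
SUB       [55]
PUSH 9    [55, 9]
GT        [1]
NEG       [-1]
PUSH -59  [-1, -59]
STORE 1   [-1]
DUP       [-1, -1]
LOAD 1    [-1, -1, -59]
SWAP      [-1, -59, -1]
ROT       [-59, -1, -1]
SWAP      [-59, -1, -1]
SUB       [-59, 0]
SWAP      [0, -59]
NEG       [0, 59]
PUSH -39  [0, 59, -39]
MUL       [0, -2301]
LOAD 1    [0, -2301, -59]
ADD       [0, -2360]
POP       [0]
DUP       [0, 0]
MUL       [0]
DUP       [0, 0]
LOAD 1    [0, 0, -59]
SUB       [0, 59]
EQ        [0]
STORE 2   []
PUSH -8   [-8]
PUSH 12   [-8, 12]
POP       [-8]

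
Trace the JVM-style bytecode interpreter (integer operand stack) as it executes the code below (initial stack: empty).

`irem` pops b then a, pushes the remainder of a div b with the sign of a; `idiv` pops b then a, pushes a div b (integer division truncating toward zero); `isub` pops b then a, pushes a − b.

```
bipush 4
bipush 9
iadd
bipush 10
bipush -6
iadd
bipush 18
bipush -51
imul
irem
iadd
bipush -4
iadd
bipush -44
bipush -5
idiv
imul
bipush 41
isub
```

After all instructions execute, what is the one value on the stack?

63

bipush 4   -> [4]
bipush 9   -> [4, 9]
iadd       -> [13]
bipush 10  -> [13, 10]
bipush -6  -> [13, 10, -6]
iadd       -> [13, 4]
bipush 18  -> [13, 4, 18]
bipush -51 -> [13, 4, 18, -51]
imul       -> [13, 4, -918]
irem       -> [13, 4]
iadd       -> [17]
bipush -4  -> [17, -4]
iadd       -> [13]
bipush -44 -> [13, -44]
bipush -5  -> [13, -44, -5]
idiv       -> [13, 8]
imul       -> [104]
bipush 41  -> [104, 41]
isub       -> [63]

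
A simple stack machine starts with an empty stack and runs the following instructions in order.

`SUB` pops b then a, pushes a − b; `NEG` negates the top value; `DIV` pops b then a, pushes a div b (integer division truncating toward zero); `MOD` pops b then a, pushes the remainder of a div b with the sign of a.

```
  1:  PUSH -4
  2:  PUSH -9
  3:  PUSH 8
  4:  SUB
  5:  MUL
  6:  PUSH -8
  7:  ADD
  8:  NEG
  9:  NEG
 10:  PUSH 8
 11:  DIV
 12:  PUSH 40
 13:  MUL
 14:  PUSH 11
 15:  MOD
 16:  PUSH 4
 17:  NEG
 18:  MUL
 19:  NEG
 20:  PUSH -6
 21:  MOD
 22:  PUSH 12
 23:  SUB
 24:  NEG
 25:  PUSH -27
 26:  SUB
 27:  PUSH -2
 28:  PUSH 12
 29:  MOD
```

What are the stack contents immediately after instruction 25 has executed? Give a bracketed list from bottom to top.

[10, -27]

PUSH -4   -4
PUSH -9   -4 -9
PUSH 8    -4 -9 8
SUB       -4 -17
MUL       68
PUSH -8   68 -8
ADD       60
NEG       -60
NEG       60
PUSH 8    60 8
DIV       7
PUSH 40   7 40
MUL       280
PUSH 11   280 11
MOD       5
PUSH 4    5 4
NEG       5 -4
MUL       -20
NEG       20
PUSH -6   20 -6
MOD       2
PUSH 12   2 12
SUB       -10
NEG       10
PUSH -27  10 -27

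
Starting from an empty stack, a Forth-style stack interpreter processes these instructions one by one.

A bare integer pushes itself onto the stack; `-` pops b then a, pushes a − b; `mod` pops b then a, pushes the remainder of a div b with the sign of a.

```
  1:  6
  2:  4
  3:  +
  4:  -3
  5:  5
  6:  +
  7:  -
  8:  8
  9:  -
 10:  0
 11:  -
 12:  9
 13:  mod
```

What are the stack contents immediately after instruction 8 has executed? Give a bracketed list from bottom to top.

6   [6]
4   [6, 4]
+   [10]
-3  [10, -3]
5   [10, -3, 5]
+   [10, 2]
-   [8]
8   [8, 8]

[8, 8]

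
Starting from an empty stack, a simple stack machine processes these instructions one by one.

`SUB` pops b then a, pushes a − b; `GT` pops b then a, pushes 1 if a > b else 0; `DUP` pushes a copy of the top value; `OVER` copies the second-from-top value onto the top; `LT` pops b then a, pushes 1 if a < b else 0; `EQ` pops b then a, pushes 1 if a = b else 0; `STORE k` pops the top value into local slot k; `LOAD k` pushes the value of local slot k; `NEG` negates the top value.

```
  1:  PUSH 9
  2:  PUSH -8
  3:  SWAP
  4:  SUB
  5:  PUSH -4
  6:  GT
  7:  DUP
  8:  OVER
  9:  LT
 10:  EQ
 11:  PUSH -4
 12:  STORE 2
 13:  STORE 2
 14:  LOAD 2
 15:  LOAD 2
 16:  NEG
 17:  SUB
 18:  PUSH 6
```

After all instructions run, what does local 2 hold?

1

PUSH 9  → 9
PUSH -8 → 9 -8
SWAP    → -8 9
SUB     → -17
PUSH -4 → -17 -4
GT      → 0
DUP     → 0 0
OVER    → 0 0 0
LT      → 0 0
EQ      → 1
PUSH -4 → 1 -4
STORE 2 → 1
STORE 2 → (empty)
LOAD 2  → 1
LOAD 2  → 1 1
NEG     → 1 -1
SUB     → 2
PUSH 6  → 2 6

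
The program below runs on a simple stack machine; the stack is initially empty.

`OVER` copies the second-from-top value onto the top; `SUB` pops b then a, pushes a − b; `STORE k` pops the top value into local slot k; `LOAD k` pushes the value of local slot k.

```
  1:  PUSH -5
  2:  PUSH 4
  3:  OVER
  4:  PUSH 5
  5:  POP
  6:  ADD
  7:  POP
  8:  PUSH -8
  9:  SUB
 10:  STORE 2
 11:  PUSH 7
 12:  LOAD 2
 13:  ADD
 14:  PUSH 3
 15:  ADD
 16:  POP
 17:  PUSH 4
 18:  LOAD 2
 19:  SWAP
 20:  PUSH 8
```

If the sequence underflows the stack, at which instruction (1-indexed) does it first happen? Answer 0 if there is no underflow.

0

PUSH -5 → -5
PUSH 4  → -5 4
OVER    → -5 4 -5
PUSH 5  → -5 4 -5 5
POP     → -5 4 -5
ADD     → -5 -1
POP     → -5
PUSH -8 → -5 -8
SUB     → 3
STORE 2 → (empty)
PUSH 7  → 7
LOAD 2  → 7 3
ADD     → 10
PUSH 3  → 10 3
ADD     → 13
POP     → (empty)
PUSH 4  → 4
LOAD 2  → 4 3
SWAP    → 3 4
PUSH 8  → 3 4 8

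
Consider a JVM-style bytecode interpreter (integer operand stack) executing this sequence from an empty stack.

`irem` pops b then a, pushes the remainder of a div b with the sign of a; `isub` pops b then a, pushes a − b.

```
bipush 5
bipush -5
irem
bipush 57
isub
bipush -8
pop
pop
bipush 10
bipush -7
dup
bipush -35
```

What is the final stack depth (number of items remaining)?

bipush 5    [5]
bipush -5   [5, -5]
irem        [0]
bipush 57   [0, 57]
isub        [-57]
bipush -8   [-57, -8]
pop         [-57]
pop         []
bipush 10   [10]
bipush -7   [10, -7]
dup         [10, -7, -7]
bipush -35  [10, -7, -7, -35]

4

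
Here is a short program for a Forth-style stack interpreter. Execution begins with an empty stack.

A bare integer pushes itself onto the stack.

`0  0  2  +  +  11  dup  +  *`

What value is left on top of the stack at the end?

0   -> 0
0   -> 0 0
2   -> 0 0 2
+   -> 0 2
+   -> 2
11  -> 2 11
dup -> 2 11 11
+   -> 2 22
*   -> 44

44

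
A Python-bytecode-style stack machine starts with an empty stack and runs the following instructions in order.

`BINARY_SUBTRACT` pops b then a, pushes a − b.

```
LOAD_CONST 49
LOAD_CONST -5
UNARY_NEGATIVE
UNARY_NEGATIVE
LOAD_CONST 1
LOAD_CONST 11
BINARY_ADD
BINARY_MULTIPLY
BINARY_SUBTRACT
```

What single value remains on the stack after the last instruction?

LOAD_CONST 49   → 49
LOAD_CONST -5   → 49 -5
UNARY_NEGATIVE  → 49 5
UNARY_NEGATIVE  → 49 -5
LOAD_CONST 1    → 49 -5 1
LOAD_CONST 11   → 49 -5 1 11
BINARY_ADD      → 49 -5 12
BINARY_MULTIPLY → 49 -60
BINARY_SUBTRACT → 109

109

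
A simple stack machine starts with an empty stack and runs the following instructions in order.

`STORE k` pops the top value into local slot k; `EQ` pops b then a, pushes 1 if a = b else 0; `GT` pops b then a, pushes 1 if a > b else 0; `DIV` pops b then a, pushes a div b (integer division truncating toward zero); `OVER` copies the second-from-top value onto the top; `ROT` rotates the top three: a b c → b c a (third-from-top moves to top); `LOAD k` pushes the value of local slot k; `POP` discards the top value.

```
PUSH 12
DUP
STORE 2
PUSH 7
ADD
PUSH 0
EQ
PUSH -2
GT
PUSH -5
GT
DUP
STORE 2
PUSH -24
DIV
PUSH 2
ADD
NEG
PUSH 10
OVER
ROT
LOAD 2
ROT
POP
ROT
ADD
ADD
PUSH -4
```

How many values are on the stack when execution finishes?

2

PUSH 12  → [12]
DUP      → [12, 12]
STORE 2  → [12]
PUSH 7   → [12, 7]
ADD      → [19]
PUSH 0   → [19, 0]
EQ       → [0]
PUSH -2  → [0, -2]
GT       → [1]
PUSH -5  → [1, -5]
GT       → [1]
DUP      → [1, 1]
STORE 2  → [1]
PUSH -24 → [1, -24]
DIV      → [0]
PUSH 2   → [0, 2]
ADD      → [2]
NEG      → [-2]
PUSH 10  → [-2, 10]
OVER     → [-2, 10, -2]
ROT      → [10, -2, -2]
LOAD 2   → [10, -2, -2, 1]
ROT      → [10, -2, 1, -2]
POP      → [10, -2, 1]
ROT      → [-2, 1, 10]
ADD      → [-2, 11]
ADD      → [9]
PUSH -4  → [9, -4]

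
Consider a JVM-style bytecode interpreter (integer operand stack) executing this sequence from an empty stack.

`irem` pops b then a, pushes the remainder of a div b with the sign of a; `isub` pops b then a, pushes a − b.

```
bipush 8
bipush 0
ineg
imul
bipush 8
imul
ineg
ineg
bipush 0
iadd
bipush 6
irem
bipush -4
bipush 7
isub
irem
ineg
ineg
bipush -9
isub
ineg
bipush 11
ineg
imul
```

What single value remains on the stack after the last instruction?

99

bipush 8  → [8]
bipush 0  → [8, 0]
ineg      → [8, 0]
imul      → [0]
bipush 8  → [0, 8]
imul      → [0]
ineg      → [0]
ineg      → [0]
bipush 0  → [0, 0]
iadd      → [0]
bipush 6  → [0, 6]
irem      → [0]
bipush -4 → [0, -4]
bipush 7  → [0, -4, 7]
isub      → [0, -11]
irem      → [0]
ineg      → [0]
ineg      → [0]
bipush -9 → [0, -9]
isub      → [9]
ineg      → [-9]
bipush 11 → [-9, 11]
ineg      → [-9, -11]
imul      → [99]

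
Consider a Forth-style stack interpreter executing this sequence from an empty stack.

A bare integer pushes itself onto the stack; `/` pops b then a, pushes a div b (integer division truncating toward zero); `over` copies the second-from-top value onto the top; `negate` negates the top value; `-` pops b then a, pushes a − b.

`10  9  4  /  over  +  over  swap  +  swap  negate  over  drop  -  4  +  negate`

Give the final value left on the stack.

-36

10     -> 10
9      -> 10 9
4      -> 10 9 4
/      -> 10 2
over   -> 10 2 10
+      -> 10 12
over   -> 10 12 10
swap   -> 10 10 12
+      -> 10 22
swap   -> 22 10
negate -> 22 -10
over   -> 22 -10 22
drop   -> 22 -10
-      -> 32
4      -> 32 4
+      -> 36
negate -> -36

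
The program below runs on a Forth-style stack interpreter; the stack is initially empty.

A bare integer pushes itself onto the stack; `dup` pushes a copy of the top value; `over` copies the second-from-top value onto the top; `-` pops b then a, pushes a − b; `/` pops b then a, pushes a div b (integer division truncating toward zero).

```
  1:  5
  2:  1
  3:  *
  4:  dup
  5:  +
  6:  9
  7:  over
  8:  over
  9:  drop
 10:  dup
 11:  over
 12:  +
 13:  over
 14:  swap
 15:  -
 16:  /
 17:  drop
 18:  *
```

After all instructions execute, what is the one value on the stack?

90

5    → 5
1    → 5 1
*    → 5
dup  → 5 5
+    → 10
9    → 10 9
over → 10 9 10
over → 10 9 10 9
drop → 10 9 10
dup  → 10 9 10 10
over → 10 9 10 10 10
+    → 10 9 10 20
over → 10 9 10 20 10
swap → 10 9 10 10 20
-    → 10 9 10 -10
/    → 10 9 -1
drop → 10 9
*    → 90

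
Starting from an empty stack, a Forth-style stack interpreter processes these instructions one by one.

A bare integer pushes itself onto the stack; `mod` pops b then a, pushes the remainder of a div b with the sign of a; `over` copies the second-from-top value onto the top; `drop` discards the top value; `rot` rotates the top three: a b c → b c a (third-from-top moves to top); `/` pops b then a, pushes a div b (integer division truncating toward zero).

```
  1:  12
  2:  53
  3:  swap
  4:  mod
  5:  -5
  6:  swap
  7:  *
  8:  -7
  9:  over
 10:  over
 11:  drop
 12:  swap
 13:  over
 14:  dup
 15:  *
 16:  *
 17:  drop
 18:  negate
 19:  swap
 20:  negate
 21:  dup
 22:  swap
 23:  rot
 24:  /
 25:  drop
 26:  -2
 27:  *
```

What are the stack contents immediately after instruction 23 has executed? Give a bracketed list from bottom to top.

[25, 25, 25]

12     → [12]
53     → [12, 53]
swap   → [53, 12]
mod    → [5]
-5     → [5, -5]
swap   → [-5, 5]
*      → [-25]
-7     → [-25, -7]
over   → [-25, -7, -25]
over   → [-25, -7, -25, -7]
drop   → [-25, -7, -25]
swap   → [-25, -25, -7]
over   → [-25, -25, -7, -25]
dup    → [-25, -25, -7, -25, -25]
*      → [-25, -25, -7, 625]
*      → [-25, -25, -4375]
drop   → [-25, -25]
negate → [-25, 25]
swap   → [25, -25]
negate → [25, 25]
dup    → [25, 25, 25]
swap   → [25, 25, 25]
rot    → [25, 25, 25]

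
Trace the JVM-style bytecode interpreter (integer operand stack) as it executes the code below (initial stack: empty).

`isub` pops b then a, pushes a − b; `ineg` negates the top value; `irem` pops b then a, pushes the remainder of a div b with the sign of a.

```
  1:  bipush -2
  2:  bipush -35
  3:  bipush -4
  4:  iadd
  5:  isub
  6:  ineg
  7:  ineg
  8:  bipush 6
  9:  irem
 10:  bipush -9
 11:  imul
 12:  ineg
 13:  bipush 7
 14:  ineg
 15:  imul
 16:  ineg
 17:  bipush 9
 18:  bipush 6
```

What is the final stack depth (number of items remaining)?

3

bipush -2   [-2]
bipush -35  [-2, -35]
bipush -4   [-2, -35, -4]
iadd        [-2, -39]
isub        [37]
ineg        [-37]
ineg        [37]
bipush 6    [37, 6]
irem        [1]
bipush -9   [1, -9]
imul        [-9]
ineg        [9]
bipush 7    [9, 7]
ineg        [9, -7]
imul        [-63]
ineg        [63]
bipush 9    [63, 9]
bipush 6    [63, 9, 6]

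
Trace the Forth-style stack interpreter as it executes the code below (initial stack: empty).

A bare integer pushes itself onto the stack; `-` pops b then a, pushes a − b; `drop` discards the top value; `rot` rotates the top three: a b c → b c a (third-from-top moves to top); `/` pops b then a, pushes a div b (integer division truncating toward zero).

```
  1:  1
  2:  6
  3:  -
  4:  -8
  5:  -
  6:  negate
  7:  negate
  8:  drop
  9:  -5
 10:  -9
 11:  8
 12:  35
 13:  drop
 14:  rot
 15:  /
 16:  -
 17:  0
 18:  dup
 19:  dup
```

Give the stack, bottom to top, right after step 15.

1       1
6       1 6
-       -5
-8      -5 -8
-       3
negate  -3
negate  3
drop    (empty)
-5      -5
-9      -5 -9
8       -5 -9 8
35      -5 -9 8 35
drop    -5 -9 8
rot     -9 8 -5
/       -9 -1

[-9, -1]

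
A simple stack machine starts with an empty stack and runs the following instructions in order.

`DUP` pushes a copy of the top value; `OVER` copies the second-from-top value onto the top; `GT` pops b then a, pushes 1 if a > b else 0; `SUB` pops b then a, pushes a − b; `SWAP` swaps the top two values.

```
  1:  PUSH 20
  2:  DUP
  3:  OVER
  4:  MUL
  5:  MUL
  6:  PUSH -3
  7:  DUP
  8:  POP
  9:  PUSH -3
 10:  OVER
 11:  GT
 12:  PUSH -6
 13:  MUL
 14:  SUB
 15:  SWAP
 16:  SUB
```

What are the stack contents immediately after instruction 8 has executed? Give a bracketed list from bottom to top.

[8000, -3]

PUSH 20 : 20
DUP     : 20 20
OVER    : 20 20 20
MUL     : 20 400
MUL     : 8000
PUSH -3 : 8000 -3
DUP     : 8000 -3 -3
POP     : 8000 -3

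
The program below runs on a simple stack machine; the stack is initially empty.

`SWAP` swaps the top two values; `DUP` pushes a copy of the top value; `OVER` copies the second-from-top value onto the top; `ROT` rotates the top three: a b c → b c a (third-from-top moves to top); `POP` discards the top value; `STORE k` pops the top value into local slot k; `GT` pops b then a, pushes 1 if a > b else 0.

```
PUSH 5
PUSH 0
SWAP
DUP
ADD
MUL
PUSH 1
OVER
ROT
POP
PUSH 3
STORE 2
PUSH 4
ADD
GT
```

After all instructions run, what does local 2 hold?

3

PUSH 5  : 5
PUSH 0  : 5 0
SWAP    : 0 5
DUP     : 0 5 5
ADD     : 0 10
MUL     : 0
PUSH 1  : 0 1
OVER    : 0 1 0
ROT     : 1 0 0
POP     : 1 0
PUSH 3  : 1 0 3
STORE 2 : 1 0
PUSH 4  : 1 0 4
ADD     : 1 4
GT      : 0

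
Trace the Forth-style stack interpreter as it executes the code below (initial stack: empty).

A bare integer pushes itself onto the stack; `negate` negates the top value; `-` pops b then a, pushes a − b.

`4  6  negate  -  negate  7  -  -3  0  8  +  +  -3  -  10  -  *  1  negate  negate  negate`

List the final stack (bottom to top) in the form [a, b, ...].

4      → 4
6      → 4 6
negate → 4 -6
-      → 10
negate → -10
7      → -10 7
-      → -17
-3     → -17 -3
0      → -17 -3 0
8      → -17 -3 0 8
+      → -17 -3 8
+      → -17 5
-3     → -17 5 -3
-      → -17 8
10     → -17 8 10
-      → -17 -2
*      → 34
1      → 34 1
negate → 34 -1
negate → 34 1
negate → 34 -1

[34, -1]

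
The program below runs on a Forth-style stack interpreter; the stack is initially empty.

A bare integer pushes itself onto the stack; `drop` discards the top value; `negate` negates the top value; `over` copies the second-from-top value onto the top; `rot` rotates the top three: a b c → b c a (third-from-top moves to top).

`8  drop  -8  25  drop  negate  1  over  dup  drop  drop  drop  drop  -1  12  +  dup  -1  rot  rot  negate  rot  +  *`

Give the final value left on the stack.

-132

8       [8]
drop    []
-8      [-8]
25      [-8, 25]
drop    [-8]
negate  [8]
1       [8, 1]
over    [8, 1, 8]
dup     [8, 1, 8, 8]
drop    [8, 1, 8]
drop    [8, 1]
drop    [8]
drop    []
-1      [-1]
12      [-1, 12]
+       [11]
dup     [11, 11]
-1      [11, 11, -1]
rot     [11, -1, 11]
rot     [-1, 11, 11]
negate  [-1, 11, -11]
rot     [11, -11, -1]
+       [11, -12]
*       [-132]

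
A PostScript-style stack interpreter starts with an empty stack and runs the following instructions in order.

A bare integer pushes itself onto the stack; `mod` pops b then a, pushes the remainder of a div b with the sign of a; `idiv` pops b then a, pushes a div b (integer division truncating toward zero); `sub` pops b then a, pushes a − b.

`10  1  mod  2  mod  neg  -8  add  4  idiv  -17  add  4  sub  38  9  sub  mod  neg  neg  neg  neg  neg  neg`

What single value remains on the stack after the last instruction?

10   → [10]
1    → [10, 1]
mod  → [0]
2    → [0, 2]
mod  → [0]
neg  → [0]
-8   → [0, -8]
add  → [-8]
4    → [-8, 4]
idiv → [-2]
-17  → [-2, -17]
add  → [-19]
4    → [-19, 4]
sub  → [-23]
38   → [-23, 38]
9    → [-23, 38, 9]
sub  → [-23, 29]
mod  → [-23]
neg  → [23]
neg  → [-23]
neg  → [23]
neg  → [-23]
neg  → [23]
neg  → [-23]

-23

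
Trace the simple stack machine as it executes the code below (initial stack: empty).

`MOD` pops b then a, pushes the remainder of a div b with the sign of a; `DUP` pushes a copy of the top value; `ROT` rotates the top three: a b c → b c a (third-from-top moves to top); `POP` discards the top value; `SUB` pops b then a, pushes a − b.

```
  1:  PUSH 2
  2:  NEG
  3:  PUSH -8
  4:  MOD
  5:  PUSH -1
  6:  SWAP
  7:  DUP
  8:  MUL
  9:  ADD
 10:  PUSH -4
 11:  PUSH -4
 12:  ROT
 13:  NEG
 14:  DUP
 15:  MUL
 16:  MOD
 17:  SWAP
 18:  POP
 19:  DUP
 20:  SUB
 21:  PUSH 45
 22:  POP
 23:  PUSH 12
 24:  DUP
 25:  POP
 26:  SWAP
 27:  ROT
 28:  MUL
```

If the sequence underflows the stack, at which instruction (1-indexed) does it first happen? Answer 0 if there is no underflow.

27

PUSH 2  → 2
NEG     → -2
PUSH -8 → -2 -8
MOD     → -2
PUSH -1 → -2 -1
SWAP    → -1 -2
DUP     → -1 -2 -2
MUL     → -1 4
ADD     → 3
PUSH -4 → 3 -4
PUSH -4 → 3 -4 -4
ROT     → -4 -4 3
NEG     → -4 -4 -3
DUP     → -4 -4 -3 -3
MUL     → -4 -4 9
MOD     → -4 -4
SWAP    → -4 -4
POP     → -4
DUP     → -4 -4
SUB     → 0
PUSH 45 → 0 45
POP     → 0
PUSH 12 → 0 12
DUP     → 0 12 12
POP     → 0 12
SWAP    → 12 0
ROT  — needs 3 operands, stack has 2 → underflow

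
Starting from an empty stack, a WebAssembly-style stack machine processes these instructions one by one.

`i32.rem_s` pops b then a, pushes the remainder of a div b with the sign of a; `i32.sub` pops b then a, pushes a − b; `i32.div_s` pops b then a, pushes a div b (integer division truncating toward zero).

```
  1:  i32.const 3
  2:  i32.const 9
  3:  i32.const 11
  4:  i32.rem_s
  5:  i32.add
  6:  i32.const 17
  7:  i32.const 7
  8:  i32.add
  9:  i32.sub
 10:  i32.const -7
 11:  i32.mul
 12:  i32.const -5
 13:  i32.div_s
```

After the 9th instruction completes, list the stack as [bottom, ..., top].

[-12]

i32.const 3  → 3
i32.const 9  → 3 9
i32.const 11 → 3 9 11
i32.rem_s    → 3 9
i32.add      → 12
i32.const 17 → 12 17
i32.const 7  → 12 17 7
i32.add      → 12 24
i32.sub      → -12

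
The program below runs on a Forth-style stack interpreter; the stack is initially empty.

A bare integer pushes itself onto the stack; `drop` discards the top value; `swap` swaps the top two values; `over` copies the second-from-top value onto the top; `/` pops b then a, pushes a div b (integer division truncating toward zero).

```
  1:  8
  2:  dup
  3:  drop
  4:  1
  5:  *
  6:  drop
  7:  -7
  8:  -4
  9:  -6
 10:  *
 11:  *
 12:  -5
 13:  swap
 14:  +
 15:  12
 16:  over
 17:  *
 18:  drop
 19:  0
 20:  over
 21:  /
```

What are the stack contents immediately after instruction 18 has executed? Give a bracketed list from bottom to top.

8    -> [8]
dup  -> [8, 8]
drop -> [8]
1    -> [8, 1]
*    -> [8]
drop -> []
-7   -> [-7]
-4   -> [-7, -4]
-6   -> [-7, -4, -6]
*    -> [-7, 24]
*    -> [-168]
-5   -> [-168, -5]
swap -> [-5, -168]
+    -> [-173]
12   -> [-173, 12]
over -> [-173, 12, -173]
*    -> [-173, -2076]
drop -> [-173]

[-173]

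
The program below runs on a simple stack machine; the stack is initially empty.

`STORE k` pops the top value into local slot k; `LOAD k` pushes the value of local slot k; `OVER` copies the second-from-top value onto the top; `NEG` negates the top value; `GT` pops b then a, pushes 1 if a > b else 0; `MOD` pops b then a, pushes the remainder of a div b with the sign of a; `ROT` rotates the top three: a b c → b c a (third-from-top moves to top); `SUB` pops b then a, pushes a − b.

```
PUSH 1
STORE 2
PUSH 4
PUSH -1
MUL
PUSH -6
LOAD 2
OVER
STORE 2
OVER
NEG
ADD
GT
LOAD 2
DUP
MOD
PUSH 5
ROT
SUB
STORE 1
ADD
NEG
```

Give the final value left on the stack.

4

PUSH 1  → 1
STORE 2 → (empty)
PUSH 4  → 4
PUSH -1 → 4 -1
MUL     → -4
PUSH -6 → -4 -6
LOAD 2  → -4 -6 1
OVER    → -4 -6 1 -6
STORE 2 → -4 -6 1
OVER    → -4 -6 1 -6
NEG     → -4 -6 1 6
ADD     → -4 -6 7
GT      → -4 0
LOAD 2  → -4 0 -6
DUP     → -4 0 -6 -6
MOD     → -4 0 0
PUSH 5  → -4 0 0 5
ROT     → -4 0 5 0
SUB     → -4 0 5
STORE 1 → -4 0
ADD     → -4
NEG     → 4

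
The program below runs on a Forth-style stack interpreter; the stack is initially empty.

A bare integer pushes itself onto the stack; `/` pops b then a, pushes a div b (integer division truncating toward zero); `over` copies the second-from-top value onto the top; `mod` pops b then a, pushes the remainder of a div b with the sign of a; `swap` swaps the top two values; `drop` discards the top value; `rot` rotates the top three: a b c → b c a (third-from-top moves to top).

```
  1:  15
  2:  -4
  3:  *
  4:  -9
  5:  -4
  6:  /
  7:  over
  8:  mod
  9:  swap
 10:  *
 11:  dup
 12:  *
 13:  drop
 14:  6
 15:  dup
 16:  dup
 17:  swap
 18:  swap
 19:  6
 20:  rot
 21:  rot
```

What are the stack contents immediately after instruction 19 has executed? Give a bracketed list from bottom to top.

15   : 15
-4   : 15 -4
*    : -60
-9   : -60 -9
-4   : -60 -9 -4
/    : -60 2
over : -60 2 -60
mod  : -60 2
swap : 2 -60
*    : -120
dup  : -120 -120
*    : 14400
drop : (empty)
6    : 6
dup  : 6 6
dup  : 6 6 6
swap : 6 6 6
swap : 6 6 6
6    : 6 6 6 6

[6, 6, 6, 6]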